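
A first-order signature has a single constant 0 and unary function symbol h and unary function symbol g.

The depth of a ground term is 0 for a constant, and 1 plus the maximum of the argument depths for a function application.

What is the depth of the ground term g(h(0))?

2

depth(h(0)) = 1 + depth(0) = 1 + 0 = 1
depth(g(h(0))) = 1 + depth(h(0)) = 1 + 1 = 2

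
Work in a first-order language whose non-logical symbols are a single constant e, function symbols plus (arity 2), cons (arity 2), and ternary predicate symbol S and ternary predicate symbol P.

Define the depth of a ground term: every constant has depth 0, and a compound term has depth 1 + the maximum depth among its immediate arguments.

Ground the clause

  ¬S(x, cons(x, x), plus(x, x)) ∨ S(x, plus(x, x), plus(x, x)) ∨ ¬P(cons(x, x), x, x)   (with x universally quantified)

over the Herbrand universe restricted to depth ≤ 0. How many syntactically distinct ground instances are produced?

Ground terms of depth ≤ 0:
  Let N_k count ground terms of depth at most k. Each non-constant term of depth ≤ k is some function symbol applied to depth-≤(k−1) arguments, giving N_k = 1 + N_{k-1}^2 + N_{k-1}^2.
  N_0 = 1
  Explicitly: e.
So there is exactly 1 ground term available for substitution.
The clause has 1 distinct variable (x), which appears in the body. In the free term algebra distinct substitutions yield syntactically distinct ground instances.
Number of ground instances = 1.

1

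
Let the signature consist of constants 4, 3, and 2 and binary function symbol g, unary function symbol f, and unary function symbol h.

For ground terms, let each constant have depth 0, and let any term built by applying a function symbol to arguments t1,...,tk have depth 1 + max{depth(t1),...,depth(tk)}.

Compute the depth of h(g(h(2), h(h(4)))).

4

depth(h(2)) = 1 + depth(2) = 1 + 0 = 1
depth(h(4)) = 1 + depth(4) = 1 + 0 = 1
depth(h(h(4))) = 1 + depth(h(4)) = 1 + 1 = 2
depth(g(h(2), h(h(4)))) = 1 + max(1, 2) = 3
depth(h(g(h(2), h(h(4))))) = 1 + depth(g(h(2), h(h(4)))) = 1 + 3 = 4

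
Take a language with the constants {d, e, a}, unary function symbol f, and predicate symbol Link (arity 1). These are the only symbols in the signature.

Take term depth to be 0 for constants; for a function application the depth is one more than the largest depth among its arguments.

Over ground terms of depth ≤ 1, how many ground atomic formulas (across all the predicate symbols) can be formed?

First count ground terms of depth ≤ 1.
If N_k denotes the number of depth-≤k ground terms, the 3 constants give N_0 = 3, and each function symbol of arity r contributes N_{k-1}^r new terms at level k: N_k = 3 + N_{k-1}.
N_0 = 3
N_1 = 3 + 3 = 6
Explicitly: d, e, a, f(d), f(e), f(a).
So |H| = 6.
A ground atom is a predicate applied to a tuple of terms from H, so the count is the sum over predicates of |H|^arity:
  Link: 6
Total ground atoms: 6.

6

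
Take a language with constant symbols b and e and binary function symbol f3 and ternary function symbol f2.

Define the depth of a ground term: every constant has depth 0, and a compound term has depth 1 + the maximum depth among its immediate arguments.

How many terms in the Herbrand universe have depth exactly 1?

12

Let N_k count ground terms of depth at most k. Each non-constant term of depth ≤ k is some function symbol applied to depth-≤(k−1) arguments, giving N_k = 2 + N_{k-1}^2 + N_{k-1}^3.
N_0 = 2
N_1 = 2 + 2^2 + 2^3 = 14
Terms of depth exactly 1: N_1 − N_0 = 14 − 2 = 12.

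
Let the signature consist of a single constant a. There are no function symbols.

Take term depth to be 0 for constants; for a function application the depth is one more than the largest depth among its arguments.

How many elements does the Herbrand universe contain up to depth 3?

1

With no function symbols every ground term is a constant, so there is exactly 1 ground term at every depth bound.
N_0 = 1
N_1 = 1
N_2 = 1
N_3 = 1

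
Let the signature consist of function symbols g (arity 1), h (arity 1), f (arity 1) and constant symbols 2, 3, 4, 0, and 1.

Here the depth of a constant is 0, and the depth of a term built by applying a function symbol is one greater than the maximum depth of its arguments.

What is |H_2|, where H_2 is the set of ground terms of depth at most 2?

65

Write N_k for the number of ground terms of depth ≤ k. A term of depth ≤ k is either a constant or a function symbol applied to arguments of depth ≤ k−1, so N_k = 5 + N_{k-1} + N_{k-1} + N_{k-1}.
N_0 = 5
N_1 = 5 + 5 + 5 + 5 = 20
N_2 = 5 + 20 + 20 + 20 = 65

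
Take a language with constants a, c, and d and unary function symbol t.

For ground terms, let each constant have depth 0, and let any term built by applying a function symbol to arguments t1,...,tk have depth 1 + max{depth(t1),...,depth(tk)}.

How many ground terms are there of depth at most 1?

6

Write N_k for the number of ground terms of depth ≤ k. A term of depth ≤ k is either a constant or a function symbol applied to arguments of depth ≤ k−1, so N_k = 3 + N_{k-1}.
N_0 = 3
N_1 = 3 + 3 = 6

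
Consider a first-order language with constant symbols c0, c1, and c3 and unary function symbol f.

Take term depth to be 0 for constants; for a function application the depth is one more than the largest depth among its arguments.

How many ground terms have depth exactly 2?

Let N_k count ground terms of depth at most k. Each non-constant term of depth ≤ k is some function symbol applied to depth-≤(k−1) arguments, giving N_k = 3 + N_{k-1}.
N_0 = 3
N_1 = 3 + 3 = 6
N_2 = 3 + 6 = 9
Terms of depth exactly 2: N_2 − N_1 = 9 − 6 = 3.

3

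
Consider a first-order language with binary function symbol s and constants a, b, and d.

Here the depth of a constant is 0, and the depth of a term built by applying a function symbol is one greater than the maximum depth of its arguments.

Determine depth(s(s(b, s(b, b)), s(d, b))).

3

depth(s(b, b)) = 1 + max(0, 0) = 1
depth(s(b, s(b, b))) = 1 + max(0, 1) = 2
depth(s(d, b)) = 1 + max(0, 0) = 1
depth(s(s(b, s(b, b)), s(d, b))) = 1 + max(2, 1) = 3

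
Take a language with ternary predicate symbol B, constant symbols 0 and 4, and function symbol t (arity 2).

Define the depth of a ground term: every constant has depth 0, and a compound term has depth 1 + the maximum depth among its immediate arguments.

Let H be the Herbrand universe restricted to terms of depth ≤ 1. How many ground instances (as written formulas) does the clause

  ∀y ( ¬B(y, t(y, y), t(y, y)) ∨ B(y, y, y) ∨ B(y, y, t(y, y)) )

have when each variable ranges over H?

Ground terms of depth ≤ 1:
  Write N_k for the number of ground terms of depth ≤ k. A term of depth ≤ k is either a constant or a function symbol applied to arguments of depth ≤ k−1, so N_k = 2 + N_{k-1}^2.
  N_0 = 2
  N_1 = 2 + 2^2 = 6
  Explicitly: 0, 4, t(0, 0), t(0, 4), t(4, 0), t(4, 4).
So there are 6 ground terms available for substitution.
The variable y ranges independently over the available ground terms, and distinct assignments produce distinct instances.
Number of ground instances = 6.

6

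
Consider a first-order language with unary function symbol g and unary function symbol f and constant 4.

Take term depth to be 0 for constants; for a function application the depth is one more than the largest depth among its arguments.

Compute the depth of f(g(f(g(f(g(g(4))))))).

depth(g(4)) = 1 + depth(4) = 1 + 0 = 1
depth(g(g(4))) = 1 + depth(g(4)) = 1 + 1 = 2
depth(f(g(g(4)))) = 1 + depth(g(g(4))) = 1 + 2 = 3
depth(g(f(g(g(4))))) = 1 + depth(f(g(g(4)))) = 1 + 3 = 4
depth(f(g(f(g(g(4)))))) = 1 + depth(g(f(g(g(4))))) = 1 + 4 = 5
depth(g(f(g(f(g(g(4))))))) = 1 + depth(f(g(f(g(g(4)))))) = 1 + 5 = 6
depth(f(g(f(g(f(g(g(4)))))))) = 1 + depth(g(f(g(f(g(g(4))))))) = 1 + 6 = 7

7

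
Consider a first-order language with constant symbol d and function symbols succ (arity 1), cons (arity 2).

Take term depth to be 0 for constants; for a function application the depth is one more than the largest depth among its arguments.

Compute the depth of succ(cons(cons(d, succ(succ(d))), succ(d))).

depth(succ(d)) = 1 + depth(d) = 1 + 0 = 1
depth(succ(succ(d))) = 1 + depth(succ(d)) = 1 + 1 = 2
depth(cons(d, succ(succ(d)))) = 1 + max(0, 2) = 3
depth(cons(cons(d, succ(succ(d))), succ(d))) = 1 + max(3, 1) = 4
depth(succ(cons(cons(d, succ(succ(d))), succ(d)))) = 1 + depth(cons(cons(d, succ(succ(d))), succ(d))) = 1 + 4 = 5

5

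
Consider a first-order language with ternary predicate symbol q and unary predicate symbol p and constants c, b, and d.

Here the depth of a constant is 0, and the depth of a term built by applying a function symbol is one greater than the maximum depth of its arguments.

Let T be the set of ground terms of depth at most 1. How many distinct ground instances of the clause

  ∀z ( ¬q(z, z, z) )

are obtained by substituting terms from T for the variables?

3

Ground terms of depth ≤ 1:
  With no function symbols every ground term is a constant, so there are exactly 3 ground terms at every depth bound.
  N_0 = 3
  N_1 = 3
So there are 3 ground terms available for substitution.
The clause has 1 distinct variable (z), which appears in the body. In the free term algebra distinct substitutions yield syntactically distinct ground instances.
Number of ground instances = 3.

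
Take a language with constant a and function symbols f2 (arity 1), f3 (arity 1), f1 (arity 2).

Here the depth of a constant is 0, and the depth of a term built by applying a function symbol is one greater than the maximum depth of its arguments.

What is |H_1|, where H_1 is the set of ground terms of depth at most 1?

4

Let N_k count ground terms of depth at most k. Each non-constant term of depth ≤ k is some function symbol applied to depth-≤(k−1) arguments, giving N_k = 1 + N_{k-1} + N_{k-1} + N_{k-1}^2.
N_0 = 1
N_1 = 1 + 1 + 1 + 1^2 = 4
Explicitly: a, f2(a), f3(a), f1(a, a).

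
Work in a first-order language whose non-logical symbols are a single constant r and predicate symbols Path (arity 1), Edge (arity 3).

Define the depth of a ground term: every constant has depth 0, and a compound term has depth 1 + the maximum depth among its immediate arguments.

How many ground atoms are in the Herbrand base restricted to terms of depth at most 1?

First count ground terms of depth ≤ 1.
With no function symbols every ground term is a constant, so there is exactly 1 ground term at every depth bound.
N_0 = 1
N_1 = 1
So |H| = 1.
Each predicate of arity r yields |H|^r ground atoms (one per choice of an r-tuple from H):
  Path: 1;  Edge: 1^3 = 1
Total ground atoms: 1 + 1 = 2.

2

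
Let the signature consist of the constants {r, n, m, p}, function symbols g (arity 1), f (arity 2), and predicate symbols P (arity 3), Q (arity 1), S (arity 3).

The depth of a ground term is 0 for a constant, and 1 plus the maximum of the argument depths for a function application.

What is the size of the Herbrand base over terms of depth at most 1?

27672

First count ground terms of depth ≤ 1.
Write N_k for the number of ground terms of depth ≤ k. A term of depth ≤ k is either a constant or a function symbol applied to arguments of depth ≤ k−1, so N_k = 4 + N_{k-1} + N_{k-1}^2.
N_0 = 4
N_1 = 4 + 4 + 4^2 = 24
So |H| = 24.
Each predicate of arity r yields |H|^r ground atoms (one per choice of an r-tuple from H):
  P: 24^3 = 13824;  Q: 24;  S: 24^3 = 13824
Total ground atoms: 13824 + 24 + 13824 = 27672.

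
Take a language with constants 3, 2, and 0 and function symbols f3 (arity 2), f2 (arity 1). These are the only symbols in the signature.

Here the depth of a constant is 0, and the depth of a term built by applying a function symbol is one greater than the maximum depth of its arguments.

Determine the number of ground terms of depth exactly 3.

Let N_k = |{terms of depth ≤ k}|. Then N_0 = 3 and N_k = 3 + N_{k-1}^2 + N_{k-1} for k ≥ 1 (one summand per function symbol, arity giving the exponent).
N_0 = 3
N_1 = 3 + 3^2 + 3 = 15
N_2 = 3 + 15^2 + 15 = 243
N_3 = 3 + 243^2 + 243 = 59295
Terms of depth exactly 3: N_3 − N_2 = 59295 − 243 = 59052.

59052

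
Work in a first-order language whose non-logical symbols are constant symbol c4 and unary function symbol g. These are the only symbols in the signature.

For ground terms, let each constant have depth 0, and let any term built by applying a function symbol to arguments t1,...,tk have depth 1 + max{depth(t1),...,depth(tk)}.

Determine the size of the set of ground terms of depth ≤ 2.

Let N_k count ground terms of depth at most k. Each non-constant term of depth ≤ k is some function symbol applied to depth-≤(k−1) arguments, giving N_k = 1 + N_{k-1}.
N_0 = 1
N_1 = 1 + 1 = 2
N_2 = 1 + 2 = 3
Explicitly: c4, g(c4), g(g(c4)).

3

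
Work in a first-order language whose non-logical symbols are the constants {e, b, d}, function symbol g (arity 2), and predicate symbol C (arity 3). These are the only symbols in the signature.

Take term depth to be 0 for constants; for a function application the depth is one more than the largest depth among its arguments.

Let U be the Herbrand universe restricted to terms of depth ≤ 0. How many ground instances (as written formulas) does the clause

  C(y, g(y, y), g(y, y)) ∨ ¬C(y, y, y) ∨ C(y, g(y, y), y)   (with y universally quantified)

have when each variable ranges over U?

3

Ground terms of depth ≤ 0:
  Let N_k count ground terms of depth at most k. Each non-constant term of depth ≤ k is some function symbol applied to depth-≤(k−1) arguments, giving N_k = 3 + N_{k-1}^2.
  N_0 = 3
  Explicitly: e, b, d.
So there are 3 ground terms available for substitution.
The variable y ranges independently over the available ground terms, and distinct assignments produce distinct instances.
Number of ground instances = 3.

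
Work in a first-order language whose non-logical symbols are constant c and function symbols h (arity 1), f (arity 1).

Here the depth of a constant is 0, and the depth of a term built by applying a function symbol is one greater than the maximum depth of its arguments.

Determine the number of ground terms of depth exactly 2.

Write N_k for the number of ground terms of depth ≤ k. A term of depth ≤ k is either a constant or a function symbol applied to arguments of depth ≤ k−1, so N_k = 1 + N_{k-1} + N_{k-1}.
N_0 = 1
N_1 = 1 + 1 + 1 = 3
N_2 = 1 + 3 + 3 = 7
Terms of depth exactly 2: N_2 − N_1 = 7 − 3 = 4.

4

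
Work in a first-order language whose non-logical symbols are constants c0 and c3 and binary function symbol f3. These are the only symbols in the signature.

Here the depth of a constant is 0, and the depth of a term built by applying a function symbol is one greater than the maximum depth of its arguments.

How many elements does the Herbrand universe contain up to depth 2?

Count level by level. With function symbols f3/2, the terms of depth ≤ k are the 2 constants together with each function applied to depth-≤(k−1) tuples, so N_k = 2 + N_{k-1}^2.
N_0 = 2
N_1 = 2 + 2^2 = 6
N_2 = 2 + 6^2 = 38

38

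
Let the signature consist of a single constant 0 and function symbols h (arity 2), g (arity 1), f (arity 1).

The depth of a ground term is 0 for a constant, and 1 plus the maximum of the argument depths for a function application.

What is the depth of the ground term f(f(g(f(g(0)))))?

5

depth(g(0)) = 1 + depth(0) = 1 + 0 = 1
depth(f(g(0))) = 1 + depth(g(0)) = 1 + 1 = 2
depth(g(f(g(0)))) = 1 + depth(f(g(0))) = 1 + 2 = 3
depth(f(g(f(g(0))))) = 1 + depth(g(f(g(0)))) = 1 + 3 = 4
depth(f(f(g(f(g(0)))))) = 1 + depth(f(g(f(g(0))))) = 1 + 4 = 5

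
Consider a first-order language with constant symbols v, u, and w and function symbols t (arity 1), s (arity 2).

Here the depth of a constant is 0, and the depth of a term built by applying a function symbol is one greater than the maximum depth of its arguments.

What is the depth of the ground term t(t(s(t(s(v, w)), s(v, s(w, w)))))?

5

depth(s(v, w)) = 1 + max(0, 0) = 1
depth(t(s(v, w))) = 1 + depth(s(v, w)) = 1 + 1 = 2
depth(s(w, w)) = 1 + max(0, 0) = 1
depth(s(v, s(w, w))) = 1 + max(0, 1) = 2
depth(s(t(s(v, w)), s(v, s(w, w)))) = 1 + max(2, 2) = 3
depth(t(s(t(s(v, w)), s(v, s(w, w))))) = 1 + depth(s(t(s(v, w)), s(v, s(w, w)))) = 1 + 3 = 4
depth(t(t(s(t(s(v, w)), s(v, s(w, w)))))) = 1 + depth(t(s(t(s(v, w)), s(v, s(w, w))))) = 1 + 4 = 5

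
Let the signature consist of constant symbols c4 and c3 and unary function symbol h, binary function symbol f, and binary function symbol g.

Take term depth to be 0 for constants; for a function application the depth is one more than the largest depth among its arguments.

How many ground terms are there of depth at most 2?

302

Let N_k = |{terms of depth ≤ k}|. Then N_0 = 2 and N_k = 2 + N_{k-1} + N_{k-1}^2 + N_{k-1}^2 for k ≥ 1 (one summand per function symbol, arity giving the exponent).
N_0 = 2
N_1 = 2 + 2 + 2^2 + 2^2 = 12
N_2 = 2 + 12 + 12^2 + 12^2 = 302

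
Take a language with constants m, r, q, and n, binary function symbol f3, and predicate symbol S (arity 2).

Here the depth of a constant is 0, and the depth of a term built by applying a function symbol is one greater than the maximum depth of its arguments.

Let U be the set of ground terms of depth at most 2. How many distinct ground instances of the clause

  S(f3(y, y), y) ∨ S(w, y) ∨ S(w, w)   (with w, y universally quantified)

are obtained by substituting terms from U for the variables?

163216

Ground terms of depth ≤ 2:
  If N_k denotes the number of depth-≤k ground terms, the 4 constants give N_0 = 4, and each function symbol of arity r contributes N_{k-1}^r new terms at level k: N_k = 4 + N_{k-1}^2.
  N_0 = 4
  N_1 = 4 + 4^2 = 20
  N_2 = 4 + 20^2 = 404
So there are 404 ground terms available for substitution.
The clause has 2 distinct variables (w, y), each appearing in the body. In the free term algebra distinct substitutions yield syntactically distinct ground instances.
Number of ground instances = 404^2 = 163216.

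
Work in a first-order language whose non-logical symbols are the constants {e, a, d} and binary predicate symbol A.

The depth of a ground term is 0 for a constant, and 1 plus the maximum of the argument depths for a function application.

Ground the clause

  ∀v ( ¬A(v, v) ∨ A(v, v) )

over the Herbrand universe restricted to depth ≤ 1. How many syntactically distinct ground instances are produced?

3

Ground terms of depth ≤ 1:
  With no function symbols every ground term is a constant, so there are exactly 3 ground terms at every depth bound.
  N_0 = 3
  N_1 = 3
  Explicitly: e, a, d.
So there are 3 ground terms available for substitution.
There is 1 variable to instantiate (v),  occurring in at least one literal, so different choices give different ground instances.
Number of ground instances = 3.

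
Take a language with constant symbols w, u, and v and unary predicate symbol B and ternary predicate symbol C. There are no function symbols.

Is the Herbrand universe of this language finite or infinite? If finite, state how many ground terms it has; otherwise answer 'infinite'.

3

There are no function symbols, so every ground term is one of the 3 constants.
The Herbrand universe is {w, u, v}, which is finite with 3 elements.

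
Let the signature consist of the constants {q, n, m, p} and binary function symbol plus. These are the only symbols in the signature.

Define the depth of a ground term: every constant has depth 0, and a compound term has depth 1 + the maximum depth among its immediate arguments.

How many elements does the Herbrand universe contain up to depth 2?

Write N_k for the number of ground terms of depth ≤ k. A term of depth ≤ k is either a constant or a function symbol applied to arguments of depth ≤ k−1, so N_k = 4 + N_{k-1}^2.
N_0 = 4
N_1 = 4 + 4^2 = 20
N_2 = 4 + 20^2 = 404

404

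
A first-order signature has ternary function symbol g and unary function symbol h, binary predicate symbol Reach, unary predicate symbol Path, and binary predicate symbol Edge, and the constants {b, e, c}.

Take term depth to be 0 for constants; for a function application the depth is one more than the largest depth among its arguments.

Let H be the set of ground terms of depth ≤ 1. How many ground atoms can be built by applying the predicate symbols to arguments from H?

First count ground terms of depth ≤ 1.
Let N_k count ground terms of depth at most k. Each non-constant term of depth ≤ k is some function symbol applied to depth-≤(k−1) arguments, giving N_k = 3 + N_{k-1}^3 + N_{k-1}.
N_0 = 3
N_1 = 3 + 3^3 + 3 = 33
So |H| = 33.
For each predicate symbol, the number of ground atoms is |H| raised to its arity; summing:
  Reach: 33^2 = 1089;  Path: 33;  Edge: 33^2 = 1089
Total ground atoms: 1089 + 33 + 1089 = 2211.

2211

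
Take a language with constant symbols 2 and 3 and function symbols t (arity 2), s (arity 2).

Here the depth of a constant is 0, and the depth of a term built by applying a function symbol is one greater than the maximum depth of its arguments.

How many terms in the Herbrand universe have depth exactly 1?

8

Write N_k for the number of ground terms of depth ≤ k. A term of depth ≤ k is either a constant or a function symbol applied to arguments of depth ≤ k−1, so N_k = 2 + N_{k-1}^2 + N_{k-1}^2.
N_0 = 2
N_1 = 2 + 2^2 + 2^2 = 10
Terms of depth exactly 1: N_1 − N_0 = 10 − 2 = 8.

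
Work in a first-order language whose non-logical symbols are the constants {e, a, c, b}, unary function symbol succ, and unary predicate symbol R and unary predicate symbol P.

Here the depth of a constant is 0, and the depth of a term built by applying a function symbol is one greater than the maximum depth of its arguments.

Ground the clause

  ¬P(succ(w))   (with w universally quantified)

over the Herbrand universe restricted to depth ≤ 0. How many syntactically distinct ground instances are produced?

4

Ground terms of depth ≤ 0:
  Let N_k count ground terms of depth at most k. Each non-constant term of depth ≤ k is some function symbol applied to depth-≤(k−1) arguments, giving N_k = 4 + N_{k-1}.
  N_0 = 4
  Explicitly: e, a, c, b.
So there are 4 ground terms available for substitution.
The clause has 1 distinct variable (w), which appears in the body. In the free term algebra distinct substitutions yield syntactically distinct ground instances.
Number of ground instances = 4.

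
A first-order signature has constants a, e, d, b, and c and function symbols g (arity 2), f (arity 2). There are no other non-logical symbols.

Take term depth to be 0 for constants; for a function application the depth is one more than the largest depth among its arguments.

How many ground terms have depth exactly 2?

6000

Let N_k count ground terms of depth at most k. Each non-constant term of depth ≤ k is some function symbol applied to depth-≤(k−1) arguments, giving N_k = 5 + N_{k-1}^2 + N_{k-1}^2.
N_0 = 5
N_1 = 5 + 5^2 + 5^2 = 55
N_2 = 5 + 55^2 + 55^2 = 6055
Terms of depth exactly 2: N_2 − N_1 = 6055 − 55 = 6000.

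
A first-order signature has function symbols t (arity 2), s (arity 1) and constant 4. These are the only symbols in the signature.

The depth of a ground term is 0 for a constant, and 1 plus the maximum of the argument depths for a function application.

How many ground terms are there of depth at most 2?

13

Write N_k for the number of ground terms of depth ≤ k. A term of depth ≤ k is either a constant or a function symbol applied to arguments of depth ≤ k−1, so N_k = 1 + N_{k-1}^2 + N_{k-1}.
N_0 = 1
N_1 = 1 + 1^2 + 1 = 3
N_2 = 1 + 3^2 + 3 = 13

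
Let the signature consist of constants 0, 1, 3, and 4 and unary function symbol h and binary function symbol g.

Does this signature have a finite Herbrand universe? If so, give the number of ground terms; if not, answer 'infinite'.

infinite

The signature has at least one function symbol (h, arity 1) and at least one constant (0).
Iterating h gives infinitely many distinct ground terms: 0, h(0), h(h(0)), ...
So the Herbrand universe is infinite.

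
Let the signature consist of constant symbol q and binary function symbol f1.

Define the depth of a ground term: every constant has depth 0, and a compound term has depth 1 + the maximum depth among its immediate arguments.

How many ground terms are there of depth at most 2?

If N_k denotes the number of depth-≤k ground terms, the 1 constant gives N_0 = 1, and each function symbol of arity r contributes N_{k-1}^r new terms at level k: N_k = 1 + N_{k-1}^2.
N_0 = 1
N_1 = 1 + 1^2 = 2
N_2 = 1 + 2^2 = 5
Explicitly: q, f1(q, q), f1(q, f1(q, q)), f1(f1(q, q), q), f1(f1(q, q), f1(q, q)).

5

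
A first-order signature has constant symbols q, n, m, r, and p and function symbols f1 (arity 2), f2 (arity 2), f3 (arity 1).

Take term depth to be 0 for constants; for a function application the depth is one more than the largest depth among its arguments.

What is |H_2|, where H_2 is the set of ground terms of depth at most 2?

If N_k denotes the number of depth-≤k ground terms, the 5 constants give N_0 = 5, and each function symbol of arity r contributes N_{k-1}^r new terms at level k: N_k = 5 + N_{k-1}^2 + N_{k-1}^2 + N_{k-1}.
N_0 = 5
N_1 = 5 + 5^2 + 5^2 + 5 = 60
N_2 = 5 + 60^2 + 60^2 + 60 = 7265

7265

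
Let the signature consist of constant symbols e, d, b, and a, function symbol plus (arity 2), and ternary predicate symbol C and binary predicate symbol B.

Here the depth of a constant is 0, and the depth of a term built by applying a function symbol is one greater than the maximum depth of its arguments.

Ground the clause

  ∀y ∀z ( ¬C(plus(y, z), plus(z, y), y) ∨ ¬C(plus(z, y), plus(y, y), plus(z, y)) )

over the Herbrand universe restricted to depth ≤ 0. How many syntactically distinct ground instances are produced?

Ground terms of depth ≤ 0:
  If N_k denotes the number of depth-≤k ground terms, the 4 constants give N_0 = 4, and each function symbol of arity r contributes N_{k-1}^r new terms at level k: N_k = 4 + N_{k-1}^2.
  N_0 = 4
  Explicitly: e, d, b, a.
So there are 4 ground terms available for substitution.
The body mentions every one of the 2 quantified variables; since ground terms form a free algebra, no two substitutions collapse to the same formula.
Number of ground instances = 4^2 = 16.

16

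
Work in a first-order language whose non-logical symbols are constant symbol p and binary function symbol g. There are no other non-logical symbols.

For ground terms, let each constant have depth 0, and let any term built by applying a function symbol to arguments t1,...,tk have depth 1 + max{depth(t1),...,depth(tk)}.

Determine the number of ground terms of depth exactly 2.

3

Let N_k count ground terms of depth at most k. Each non-constant term of depth ≤ k is some function symbol applied to depth-≤(k−1) arguments, giving N_k = 1 + N_{k-1}^2.
N_0 = 1
N_1 = 1 + 1^2 = 2
N_2 = 1 + 2^2 = 5
Terms of depth exactly 2: N_2 − N_1 = 5 − 2 = 3.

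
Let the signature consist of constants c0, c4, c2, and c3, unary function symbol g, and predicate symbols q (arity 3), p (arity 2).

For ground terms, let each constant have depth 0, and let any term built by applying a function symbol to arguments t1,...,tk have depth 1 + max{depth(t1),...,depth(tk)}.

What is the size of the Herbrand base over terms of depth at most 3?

First count ground terms of depth ≤ 3.
Write N_k for the number of ground terms of depth ≤ k. A term of depth ≤ k is either a constant or a function symbol applied to arguments of depth ≤ k−1, so N_k = 4 + N_{k-1}.
N_0 = 4
N_1 = 4 + 4 = 8
N_2 = 4 + 8 = 12
N_3 = 4 + 12 = 16
So |H| = 16.
For each predicate symbol, the number of ground atoms is |H| raised to its arity; summing:
  q: 16^3 = 4096;  p: 16^2 = 256
Total ground atoms: 4096 + 256 = 4352.

4352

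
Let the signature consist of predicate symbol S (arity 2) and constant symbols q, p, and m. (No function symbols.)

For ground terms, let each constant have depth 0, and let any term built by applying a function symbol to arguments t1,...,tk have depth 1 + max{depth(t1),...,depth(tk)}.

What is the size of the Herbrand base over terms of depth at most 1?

First count ground terms of depth ≤ 1.
With no function symbols every ground term is a constant, so there are exactly 3 ground terms at every depth bound.
N_0 = 3
N_1 = 3
Explicitly: q, p, m.
So |H| = 3.
A ground atom is a predicate applied to a tuple of terms from H, so the count is the sum over predicates of |H|^arity:
  S: 3^2 = 9
Total ground atoms: 9.

9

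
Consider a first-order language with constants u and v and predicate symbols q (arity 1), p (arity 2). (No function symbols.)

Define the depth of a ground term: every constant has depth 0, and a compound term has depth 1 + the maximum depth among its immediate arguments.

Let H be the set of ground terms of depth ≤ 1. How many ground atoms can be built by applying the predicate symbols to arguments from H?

First count ground terms of depth ≤ 1.
With no function symbols every ground term is a constant, so there are exactly 2 ground terms at every depth bound.
N_0 = 2
N_1 = 2
Explicitly: u, v.
So |H| = 2.
Ground atoms are formed by filling each argument slot of a predicate with a term from H, so an r-ary predicate gives |H|^r atoms:
  q: 2;  p: 2^2 = 4
Total ground atoms: 2 + 4 = 6.

6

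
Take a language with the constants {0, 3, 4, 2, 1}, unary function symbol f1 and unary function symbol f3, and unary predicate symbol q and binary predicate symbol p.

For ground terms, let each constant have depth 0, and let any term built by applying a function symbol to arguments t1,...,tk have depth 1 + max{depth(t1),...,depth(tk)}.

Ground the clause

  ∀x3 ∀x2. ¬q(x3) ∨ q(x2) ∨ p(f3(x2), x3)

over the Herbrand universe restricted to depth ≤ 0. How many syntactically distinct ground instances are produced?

Ground terms of depth ≤ 0:
  Write N_k for the number of ground terms of depth ≤ k. A term of depth ≤ k is either a constant or a function symbol applied to arguments of depth ≤ k−1, so N_k = 5 + N_{k-1} + N_{k-1}.
  N_0 = 5
  Explicitly: 0, 3, 4, 2, 1.
So there are 5 ground terms available for substitution.
The body mentions every one of the 2 quantified variables; since ground terms form a free algebra, no two substitutions collapse to the same formula.
Number of ground instances = 5^2 = 25.

25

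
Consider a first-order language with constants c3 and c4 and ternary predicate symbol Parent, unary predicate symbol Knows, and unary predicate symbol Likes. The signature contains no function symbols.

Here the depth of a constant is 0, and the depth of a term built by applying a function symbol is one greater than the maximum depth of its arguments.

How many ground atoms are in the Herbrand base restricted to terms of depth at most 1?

12

First count ground terms of depth ≤ 1.
With no function symbols every ground term is a constant, so there are exactly 2 ground terms at every depth bound.
N_0 = 2
N_1 = 2
Explicitly: c3, c4.
So |H| = 2.
For each predicate symbol, the number of ground atoms is |H| raised to its arity; summing:
  Parent: 2^3 = 8;  Knows: 2;  Likes: 2
Total ground atoms: 8 + 2 + 2 = 12.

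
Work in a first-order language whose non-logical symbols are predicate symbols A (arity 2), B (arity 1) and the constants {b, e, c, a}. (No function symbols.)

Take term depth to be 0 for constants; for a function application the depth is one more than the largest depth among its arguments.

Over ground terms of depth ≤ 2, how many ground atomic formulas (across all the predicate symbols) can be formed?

First count ground terms of depth ≤ 2.
With no function symbols every ground term is a constant, so there are exactly 4 ground terms at every depth bound.
N_0 = 4
N_1 = 4
N_2 = 4
Explicitly: b, e, c, a.
So |H| = 4.
Each predicate of arity r yields |H|^r ground atoms (one per choice of an r-tuple from H):
  A: 4^2 = 16;  B: 4
Total ground atoms: 16 + 4 = 20.

20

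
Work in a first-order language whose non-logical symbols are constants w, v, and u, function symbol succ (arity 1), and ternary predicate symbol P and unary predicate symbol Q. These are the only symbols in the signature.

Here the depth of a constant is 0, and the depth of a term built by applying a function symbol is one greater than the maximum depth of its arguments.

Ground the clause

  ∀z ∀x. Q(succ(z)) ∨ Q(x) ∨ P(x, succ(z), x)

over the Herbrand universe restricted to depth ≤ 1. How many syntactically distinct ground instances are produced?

36

Ground terms of depth ≤ 1:
  Let N_k count ground terms of depth at most k. Each non-constant term of depth ≤ k is some function symbol applied to depth-≤(k−1) arguments, giving N_k = 3 + N_{k-1}.
  N_0 = 3
  N_1 = 3 + 3 = 6
So there are 6 ground terms available for substitution.
The body mentions every one of the 2 quantified variables; since ground terms form a free algebra, no two substitutions collapse to the same formula.
Number of ground instances = 6^2 = 36.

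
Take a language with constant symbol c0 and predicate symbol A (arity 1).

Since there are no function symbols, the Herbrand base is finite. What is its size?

1

With no function symbols, the Herbrand universe is just the 1 constant.
Ground atoms per predicate: A: 1.
Herbrand base size = 1 = 1.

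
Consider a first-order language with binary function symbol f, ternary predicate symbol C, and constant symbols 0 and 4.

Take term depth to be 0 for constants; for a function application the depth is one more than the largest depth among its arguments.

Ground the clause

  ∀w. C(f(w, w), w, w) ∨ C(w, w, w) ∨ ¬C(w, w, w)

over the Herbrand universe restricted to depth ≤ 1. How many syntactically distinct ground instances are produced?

Ground terms of depth ≤ 1:
  Count level by level. With function symbols f/2, the terms of depth ≤ k are the 2 constants together with each function applied to depth-≤(k−1) tuples, so N_k = 2 + N_{k-1}^2.
  N_0 = 2
  N_1 = 2 + 2^2 = 6
  Explicitly: 0, 4, f(0, 0), f(0, 4), f(4, 0), f(4, 4).
So there are 6 ground terms available for substitution.
The body mentions the single quantified variable w; since ground terms form a free algebra, no two substitutions collapse to the same formula.
Number of ground instances = 6.

6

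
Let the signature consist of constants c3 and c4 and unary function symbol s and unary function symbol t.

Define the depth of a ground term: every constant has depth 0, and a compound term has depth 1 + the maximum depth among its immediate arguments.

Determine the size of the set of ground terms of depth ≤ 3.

Let N_k = |{terms of depth ≤ k}|. Then N_0 = 2 and N_k = 2 + N_{k-1} + N_{k-1} for k ≥ 1 (one summand per function symbol, arity giving the exponent).
N_0 = 2
N_1 = 2 + 2 + 2 = 6
N_2 = 2 + 6 + 6 = 14
N_3 = 2 + 14 + 14 = 30

30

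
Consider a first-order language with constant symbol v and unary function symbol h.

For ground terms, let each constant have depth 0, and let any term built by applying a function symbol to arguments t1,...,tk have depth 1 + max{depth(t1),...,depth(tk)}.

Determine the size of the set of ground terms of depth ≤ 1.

2

Count level by level. With function symbols h/1, the terms of depth ≤ k are the 1 constant together with each function applied to depth-≤(k−1) tuples, so N_k = 1 + N_{k-1}.
N_0 = 1
N_1 = 1 + 1 = 2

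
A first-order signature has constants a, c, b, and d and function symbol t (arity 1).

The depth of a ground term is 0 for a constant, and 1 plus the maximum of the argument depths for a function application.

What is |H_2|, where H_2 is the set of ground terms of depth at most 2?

Write N_k for the number of ground terms of depth ≤ k. A term of depth ≤ k is either a constant or a function symbol applied to arguments of depth ≤ k−1, so N_k = 4 + N_{k-1}.
N_0 = 4
N_1 = 4 + 4 = 8
N_2 = 4 + 8 = 12
Explicitly: a, c, b, d, t(a), t(c), t(b), t(d), t(t(a)), t(t(c)), t(t(b)), t(t(d)).

12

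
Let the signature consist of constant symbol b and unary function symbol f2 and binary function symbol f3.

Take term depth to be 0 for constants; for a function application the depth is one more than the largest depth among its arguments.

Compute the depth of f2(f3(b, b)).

2

depth(f3(b, b)) = 1 + max(0, 0) = 1
depth(f2(f3(b, b))) = 1 + depth(f3(b, b)) = 1 + 1 = 2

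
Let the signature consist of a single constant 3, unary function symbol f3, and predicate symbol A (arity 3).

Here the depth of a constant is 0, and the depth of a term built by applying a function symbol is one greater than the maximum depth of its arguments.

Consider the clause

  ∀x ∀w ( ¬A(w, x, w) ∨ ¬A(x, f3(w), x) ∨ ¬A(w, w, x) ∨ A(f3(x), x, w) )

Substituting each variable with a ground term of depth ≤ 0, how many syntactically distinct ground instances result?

Ground terms of depth ≤ 0:
  Count level by level. With function symbols f3/1, the terms of depth ≤ k are the 1 constant together with each function applied to depth-≤(k−1) tuples, so N_k = 1 + N_{k-1}.
  N_0 = 1
So there is exactly 1 ground term available for substitution.
Each of x, w ranges independently over the available ground terms, and distinct assignments produce distinct instances.
Number of ground instances = 1^2 = 1.

1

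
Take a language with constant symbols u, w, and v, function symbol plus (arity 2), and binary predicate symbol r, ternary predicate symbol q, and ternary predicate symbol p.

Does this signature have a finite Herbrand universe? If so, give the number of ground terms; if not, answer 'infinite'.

infinite

The signature has at least one function symbol (plus, arity 2) and at least one constant (u).
Iterating plus gives infinitely many distinct ground terms: u, plus(u, u), plus(plus(u, u), plus(u, u)), ...
So the Herbrand universe is infinite.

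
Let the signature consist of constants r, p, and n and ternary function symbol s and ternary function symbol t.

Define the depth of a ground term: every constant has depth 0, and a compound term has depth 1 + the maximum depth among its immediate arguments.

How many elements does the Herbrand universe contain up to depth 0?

Count level by level. With function symbols s/3, t/3, the terms of depth ≤ k are the 3 constants together with each function applied to depth-≤(k−1) tuples, so N_k = 3 + N_{k-1}^3 + N_{k-1}^3.
N_0 = 3
Explicitly: r, p, n.

3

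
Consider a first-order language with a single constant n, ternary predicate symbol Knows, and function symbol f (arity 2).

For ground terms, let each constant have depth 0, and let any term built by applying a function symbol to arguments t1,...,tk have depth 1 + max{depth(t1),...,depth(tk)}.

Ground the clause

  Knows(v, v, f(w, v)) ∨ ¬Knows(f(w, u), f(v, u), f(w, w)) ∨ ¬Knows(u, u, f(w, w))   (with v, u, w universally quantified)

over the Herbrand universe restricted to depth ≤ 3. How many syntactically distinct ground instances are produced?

Ground terms of depth ≤ 3:
  Count level by level. With function symbols f/2, the terms of depth ≤ k are the 1 constant together with each function applied to depth-≤(k−1) tuples, so N_k = 1 + N_{k-1}^2.
  N_0 = 1
  N_1 = 1 + 1^2 = 2
  N_2 = 1 + 2^2 = 5
  N_3 = 1 + 5^2 = 26
So there are 26 ground terms available for substitution.
The clause has 3 distinct variables (v, u, w), each appearing in the body. In the free term algebra distinct substitutions yield syntactically distinct ground instances.
Number of ground instances = 26^3 = 17576.

17576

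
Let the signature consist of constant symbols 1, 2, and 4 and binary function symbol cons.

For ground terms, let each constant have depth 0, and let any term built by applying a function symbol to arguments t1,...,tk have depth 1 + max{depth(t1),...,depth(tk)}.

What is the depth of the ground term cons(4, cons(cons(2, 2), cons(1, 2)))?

3

depth(cons(2, 2)) = 1 + max(0, 0) = 1
depth(cons(1, 2)) = 1 + max(0, 0) = 1
depth(cons(cons(2, 2), cons(1, 2))) = 1 + max(1, 1) = 2
depth(cons(4, cons(cons(2, 2), cons(1, 2)))) = 1 + max(0, 2) = 3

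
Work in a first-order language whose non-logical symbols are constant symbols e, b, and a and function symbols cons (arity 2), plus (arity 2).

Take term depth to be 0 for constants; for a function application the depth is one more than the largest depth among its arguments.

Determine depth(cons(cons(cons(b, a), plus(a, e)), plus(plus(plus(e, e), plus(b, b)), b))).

4

depth(cons(b, a)) = 1 + max(0, 0) = 1
depth(plus(a, e)) = 1 + max(0, 0) = 1
depth(cons(cons(b, a), plus(a, e))) = 1 + max(1, 1) = 2
depth(plus(e, e)) = 1 + max(0, 0) = 1
depth(plus(b, b)) = 1 + max(0, 0) = 1
depth(plus(plus(e, e), plus(b, b))) = 1 + max(1, 1) = 2
depth(plus(plus(plus(e, e), plus(b, b)), b)) = 1 + max(2, 0) = 3
depth(cons(cons(cons(b, a), plus(a, e)), plus(plus(plus(e, e), plus(b, b)), b))) = 1 + max(2, 3) = 4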